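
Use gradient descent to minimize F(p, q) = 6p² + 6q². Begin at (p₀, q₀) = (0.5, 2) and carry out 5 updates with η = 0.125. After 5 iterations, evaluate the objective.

∇F = (12p, 12q)
Step 1: at (0.5, 2), ∇F = (6, 24) → (0.5, 2) − 0.125·(6, 24) = (-0.25, -1)
Step 2: at (-0.25, -1), ∇F = (-3, -12) → (-0.25, -1) − 0.125·(-3, -12) = (0.125, 0.5)
Step 3: at (0.125, 0.5), ∇F = (1.5, 6) → (0.125, 0.5) − 0.125·(1.5, 6) = (-0.0625, -0.25)
Step 4: at (-0.0625, -0.25), ∇F = (-0.75, -3) → (-0.0625, -0.25) − 0.125·(-0.75, -3) = (0.03125, 0.125)
Step 5: at (0.03125, 0.125), ∇F = (0.375, 1.5) → (0.03125, 0.125) − 0.125·(0.375, 1.5) = (-0.015625, -0.0625)
F(-0.015625, -0.0625) = 0.02490234375

0.02490234375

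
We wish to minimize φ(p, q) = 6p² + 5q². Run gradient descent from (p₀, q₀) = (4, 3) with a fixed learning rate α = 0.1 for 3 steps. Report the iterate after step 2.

(0.16, 0)

∇φ = (12p, 10q)
(p₁, q₁) = (4, 3) − 0.1·(48, 30) = (-0.8, 0)
(p₂, q₂) = (-0.8, 0) − 0.1·(-9.6, 0) = (0.16, 0)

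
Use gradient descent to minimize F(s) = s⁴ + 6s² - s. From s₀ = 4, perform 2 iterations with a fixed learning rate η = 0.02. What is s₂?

F′(s) = 4s³ + 12s - 1
s₁ = 4 − 0.02·303 = -2.06
s₂ = -2.06 − 0.02·(-60.687264) = -0.84625472

-0.84625472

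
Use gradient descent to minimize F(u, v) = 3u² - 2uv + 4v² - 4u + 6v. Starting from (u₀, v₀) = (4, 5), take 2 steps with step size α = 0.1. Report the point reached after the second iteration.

∇F = (6u - 2v - 4, -2u + 8v + 6)
(u₁, v₁) = (4, 5) − 0.1·(10, 38) = (3, 1.2)
(u₂, v₂) = (3, 1.2) − 0.1·(11.6, 9.6) = (1.84, 0.24)

(1.84, 0.24)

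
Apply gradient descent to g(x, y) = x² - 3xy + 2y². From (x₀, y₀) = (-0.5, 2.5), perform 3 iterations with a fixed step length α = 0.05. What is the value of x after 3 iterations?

∇g = (2x - 3y, -3x + 4y)
(x₁, y₁) = (-0.5, 2.5) − 0.05·(-8.5, 11.5) = (-0.075, 1.925)
(x₂, y₂) = (-0.075, 1.925) − 0.05·(-5.925, 7.925) = (0.22125, 1.52875)
(x₃, y₃) = (0.22125, 1.52875) − 0.05·(-4.14375, 5.45125) = (0.4284375, 1.2561875)
x = 0.4284375

0.4284375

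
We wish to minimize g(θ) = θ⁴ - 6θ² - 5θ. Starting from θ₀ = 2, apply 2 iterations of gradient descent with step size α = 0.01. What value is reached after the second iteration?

g′(θ) = 4θ³ - 12θ - 5
θ₁ = 2 − 0.01·3 = 1.97
θ₂ = 1.97 − 0.01·1.941492 = 1.95058508

1.95058508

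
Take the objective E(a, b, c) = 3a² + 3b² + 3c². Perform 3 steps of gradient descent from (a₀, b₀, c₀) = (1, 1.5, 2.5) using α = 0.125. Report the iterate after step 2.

(0.0625, 0.09375, 0.15625)

∇E = (6a, 6b, 6c)
(a₁, b₁, c₁) = (1, 1.5, 2.5) − 0.125·(6, 9, 15) = (0.25, 0.375, 0.625)
(a₂, b₂, c₂) = (0.25, 0.375, 0.625) − 0.125·(1.5, 2.25, 3.75) = (0.0625, 0.09375, 0.15625)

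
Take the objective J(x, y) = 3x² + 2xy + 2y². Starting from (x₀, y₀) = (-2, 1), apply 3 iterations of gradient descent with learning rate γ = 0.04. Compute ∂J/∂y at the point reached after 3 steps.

∇J = (6x + 2y, 2x + 4y)
(x₁, y₁) = (-2, 1) − 0.04·(-10, 0) = (-1.6, 1)
(x₂, y₂) = (-1.6, 1) − 0.04·(-7.6, 0.8) = (-1.296, 0.968)
(x₃, y₃) = (-1.296, 0.968) − 0.04·(-5.84, 1.28) = (-1.0624, 0.9168)
∂J/∂y at (-1.0624, 0.9168) = 1.5424

1.5424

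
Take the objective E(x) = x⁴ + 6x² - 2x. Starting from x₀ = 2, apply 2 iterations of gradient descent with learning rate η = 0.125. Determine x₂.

56.2109375

E′(x) = 4x³ + 12x - 2
Step 1: E′(2) = 54; x₁ = 2 − 0.125·54 = -4.75
Step 2: E′(-4.75) = -487.6875; x₂ = -4.75 − 0.125·(-487.6875) = 56.2109375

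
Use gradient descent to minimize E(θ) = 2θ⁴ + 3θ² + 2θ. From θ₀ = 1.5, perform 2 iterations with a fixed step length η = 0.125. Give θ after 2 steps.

E′(θ) = 8θ³ + 6θ + 2
Step 1: E′(1.5) = 38; θ₁ = 1.5 − 0.125·38 = -3.25
Step 2: E′(-3.25) = -292.125; θ₂ = -3.25 − 0.125·(-292.125) = 33.265625

33.265625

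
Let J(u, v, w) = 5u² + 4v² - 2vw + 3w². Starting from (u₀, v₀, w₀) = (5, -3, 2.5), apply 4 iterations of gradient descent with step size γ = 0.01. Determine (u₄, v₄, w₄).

∇J = (10u, 8v - 2w, -2v + 6w)
Step 1: at (5, -3, 2.5), ∇J = (50, -29, 21) → (5, -3, 2.5) − 0.01·(50, -29, 21) = (4.5, -2.71, 2.29)
Step 2: at (4.5, -2.71, 2.29), ∇J = (45, -26.26, 19.16) → (4.5, -2.71, 2.29) − 0.01·(45, -26.26, 19.16) = (4.05, -2.4474, 2.0984)
Step 3: at (4.05, -2.4474, 2.0984), ∇J = (40.5, -23.776, 17.4852) → (4.05, -2.4474, 2.0984) − 0.01·(40.5, -23.776, 17.4852) = (3.645, -2.20964, 1.923548)
Step 4: at (3.645, -2.20964, 1.923548), ∇J = (36.45, -21.524216, 15.960568) → (3.645, -2.20964, 1.923548) − 0.01·(36.45, -21.524216, 15.960568) = (3.2805, -1.99439784, 1.76394232)

(3.2805, -1.99439784, 1.76394232)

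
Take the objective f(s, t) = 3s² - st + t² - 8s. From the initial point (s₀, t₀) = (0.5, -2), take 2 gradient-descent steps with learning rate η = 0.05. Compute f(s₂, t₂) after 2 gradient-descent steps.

-0.7201765625

∇f = (6s - t - 8, -s + 2t)
(s₁, t₁) = (0.5, -2) − 0.05·(-3, -4.5) = (0.65, -1.775)
(s₂, t₂) = (0.65, -1.775) − 0.05·(-2.325, -4.2) = (0.76625, -1.565)
f(0.76625, -1.565) = -0.7201765625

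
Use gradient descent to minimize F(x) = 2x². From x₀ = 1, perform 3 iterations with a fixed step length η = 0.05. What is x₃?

F′(x) = 4x
x₁ = 1 − 0.05·4 = 0.8
x₂ = 0.8 − 0.05·3.2 = 0.64
x₃ = 0.64 − 0.05·2.56 = 0.512

0.512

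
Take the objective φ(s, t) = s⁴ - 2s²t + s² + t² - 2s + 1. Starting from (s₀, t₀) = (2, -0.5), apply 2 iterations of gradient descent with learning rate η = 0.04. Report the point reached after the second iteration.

(0.49315328, -0.110368)

∇φ = (4s³ - 4st + 2s - 2, -2s² + 2t)
(s₁, t₁) = (2, -0.5) − 0.04·(38, -9) = (0.48, -0.14)
(s₂, t₂) = (0.48, -0.14) − 0.04·(-0.328832, -0.7408) = (0.49315328, -0.110368)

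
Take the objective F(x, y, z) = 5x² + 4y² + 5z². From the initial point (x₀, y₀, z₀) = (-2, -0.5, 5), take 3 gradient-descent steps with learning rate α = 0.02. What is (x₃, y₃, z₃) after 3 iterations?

∇F = (10x, 8y, 10z)
Step 1: at (-2, -0.5, 5), ∇F = (-20, -4, 50) → (-2, -0.5, 5) − 0.02·(-20, -4, 50) = (-1.6, -0.42, 4)
Step 2: at (-1.6, -0.42, 4), ∇F = (-16, -3.36, 40) → (-1.6, -0.42, 4) − 0.02·(-16, -3.36, 40) = (-1.28, -0.3528, 3.2)
Step 3: at (-1.28, -0.3528, 3.2), ∇F = (-12.8, -2.8224, 32) → (-1.28, -0.3528, 3.2) − 0.02·(-12.8, -2.8224, 32) = (-1.024, -0.296352, 2.56)

(-1.024, -0.296352, 2.56)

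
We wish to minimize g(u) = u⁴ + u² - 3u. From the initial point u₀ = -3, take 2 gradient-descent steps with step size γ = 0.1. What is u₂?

-256.1412

g′(u) = 4u³ + 2u - 3
u₁ = -3 − 0.1·(-117) = 8.7
u₂ = 8.7 − 0.1·2648.412 = -256.1412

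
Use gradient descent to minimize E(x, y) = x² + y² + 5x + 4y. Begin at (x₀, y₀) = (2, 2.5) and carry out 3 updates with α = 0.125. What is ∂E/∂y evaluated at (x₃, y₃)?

3.796875

∇E = (2x + 5, 2y + 4)
(x₁, y₁) = (2, 2.5) − 0.125·(9, 9) = (0.875, 1.375)
(x₂, y₂) = (0.875, 1.375) − 0.125·(6.75, 6.75) = (0.03125, 0.53125)
(x₃, y₃) = (0.03125, 0.53125) − 0.125·(5.0625, 5.0625) = (-0.6015625, -0.1015625)
∂E/∂y at (-0.6015625, -0.1015625) = 3.796875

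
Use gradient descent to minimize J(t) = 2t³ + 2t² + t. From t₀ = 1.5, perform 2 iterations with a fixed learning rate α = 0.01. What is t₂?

J′(t) = 6t² + 4t + 1
Step 1: J′(1.5) = 20.5; t₁ = 1.5 − 0.01·20.5 = 1.295
Step 2: J′(1.295) = 16.24215; t₂ = 1.295 − 0.01·16.24215 = 1.1325785

1.1325785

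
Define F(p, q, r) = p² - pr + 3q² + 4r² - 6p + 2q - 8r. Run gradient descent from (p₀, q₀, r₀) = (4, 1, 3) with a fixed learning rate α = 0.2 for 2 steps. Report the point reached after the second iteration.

∇F = (2p - r - 6, 6q + 2, -p + 8r - 8)
Step 1: at (4, 1, 3), ∇F = (-1, 8, 12) → (4, 1, 3) − 0.2·(-1, 8, 12) = (4.2, -0.6, 0.6)
Step 2: at (4.2, -0.6, 0.6), ∇F = (1.8, -1.6, -7.4) → (4.2, -0.6, 0.6) − 0.2·(1.8, -1.6, -7.4) = (3.84, -0.28, 2.08)

(3.84, -0.28, 2.08)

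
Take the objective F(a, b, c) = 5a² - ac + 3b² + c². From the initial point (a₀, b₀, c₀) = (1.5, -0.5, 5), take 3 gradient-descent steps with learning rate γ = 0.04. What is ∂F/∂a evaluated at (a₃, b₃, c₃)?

∇F = (10a - c, 6b, -a + 2c)
Step 1: at (1.5, -0.5, 5), ∇F = (10, -3, 8.5) → (1.5, -0.5, 5) − 0.04·(10, -3, 8.5) = (1.1, -0.38, 4.66)
Step 2: at (1.1, -0.38, 4.66), ∇F = (6.34, -2.28, 8.22) → (1.1, -0.38, 4.66) − 0.04·(6.34, -2.28, 8.22) = (0.8464, -0.2888, 4.3312)
Step 3: at (0.8464, -0.2888, 4.3312), ∇F = (4.1328, -1.7328, 7.816) → (0.8464, -0.2888, 4.3312) − 0.04·(4.1328, -1.7328, 7.816) = (0.681088, -0.219488, 4.01856)
∂F/∂a at (0.681088, -0.219488, 4.01856) = 2.79232

2.79232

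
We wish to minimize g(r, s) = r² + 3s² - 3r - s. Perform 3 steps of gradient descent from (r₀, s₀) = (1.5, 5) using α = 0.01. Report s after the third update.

4.181156

∇g = (2r - 3, 6s - 1)
Step 1: at (1.5, 5), ∇g = (0, 29) → (1.5, 5) − 0.01·(0, 29) = (1.5, 4.71)
Step 2: at (1.5, 4.71), ∇g = (0, 27.26) → (1.5, 4.71) − 0.01·(0, 27.26) = (1.5, 4.4374)
Step 3: at (1.5, 4.4374), ∇g = (0, 25.6244) → (1.5, 4.4374) − 0.01·(0, 25.6244) = (1.5, 4.181156)
s = 4.181156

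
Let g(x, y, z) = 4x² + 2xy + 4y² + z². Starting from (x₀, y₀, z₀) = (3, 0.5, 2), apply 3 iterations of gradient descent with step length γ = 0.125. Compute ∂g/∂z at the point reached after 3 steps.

∇g = (8x + 2y, 2x + 8y, 2z)
Step 1: at (3, 0.5, 2), ∇g = (25, 10, 4) → (3, 0.5, 2) − 0.125·(25, 10, 4) = (-0.125, -0.75, 1.5)
Step 2: at (-0.125, -0.75, 1.5), ∇g = (-2.5, -6.25, 3) → (-0.125, -0.75, 1.5) − 0.125·(-2.5, -6.25, 3) = (0.1875, 0.03125, 1.125)
Step 3: at (0.1875, 0.03125, 1.125), ∇g = (1.5625, 0.625, 2.25) → (0.1875, 0.03125, 1.125) − 0.125·(1.5625, 0.625, 2.25) = (-0.0078125, -0.046875, 0.84375)
∂g/∂z at (-0.0078125, -0.046875, 0.84375) = 1.6875

1.6875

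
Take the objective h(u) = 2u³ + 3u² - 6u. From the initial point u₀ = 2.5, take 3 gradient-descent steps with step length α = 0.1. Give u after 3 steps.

h′(u) = 6u² + 6u - 6
Step 1: h′(2.5) = 46.5; u₁ = 2.5 − 0.1·46.5 = -2.15
Step 2: h′(-2.15) = 8.835; u₂ = -2.15 − 0.1·8.835 = -3.0335
Step 3: h′(-3.0335) = 31.0117335; u₃ = -3.0335 − 0.1·31.0117335 = -6.13467335

-6.13467335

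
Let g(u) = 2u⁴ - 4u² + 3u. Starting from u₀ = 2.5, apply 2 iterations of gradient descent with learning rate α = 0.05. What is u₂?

5.5456

g′(u) = 8u³ - 8u + 3
Step 1: g′(2.5) = 108; u₁ = 2.5 − 0.05·108 = -2.9
Step 2: g′(-2.9) = -168.912; u₂ = -2.9 − 0.05·(-168.912) = 5.5456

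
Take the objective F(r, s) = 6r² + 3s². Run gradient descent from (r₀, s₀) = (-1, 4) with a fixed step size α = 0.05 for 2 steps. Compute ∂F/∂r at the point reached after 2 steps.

-1.92

∇F = (12r, 6s)
Step 1: at (-1, 4), ∇F = (-12, 24) → (-1, 4) − 0.05·(-12, 24) = (-0.4, 2.8)
Step 2: at (-0.4, 2.8), ∇F = (-4.8, 16.8) → (-0.4, 2.8) − 0.05·(-4.8, 16.8) = (-0.16, 1.96)
∂F/∂r at (-0.16, 1.96) = -1.92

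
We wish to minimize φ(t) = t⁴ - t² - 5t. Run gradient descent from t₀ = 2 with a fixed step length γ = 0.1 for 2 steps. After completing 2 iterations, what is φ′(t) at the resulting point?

φ′(t) = 4t³ - 2t - 5
t₁ = 2 − 0.1·23 = -0.3
t₂ = -0.3 − 0.1·(-4.508) = 0.1508
φ′(t) at (0.1508) = -5.287882845952

-5.287882845952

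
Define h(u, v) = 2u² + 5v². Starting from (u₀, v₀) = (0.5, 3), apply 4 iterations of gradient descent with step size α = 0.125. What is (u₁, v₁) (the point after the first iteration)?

∇h = (4u, 10v)
Step 1: at (0.5, 3), ∇h = (2, 30) → (0.5, 3) − 0.125·(2, 30) = (0.25, -0.75)

(0.25, -0.75)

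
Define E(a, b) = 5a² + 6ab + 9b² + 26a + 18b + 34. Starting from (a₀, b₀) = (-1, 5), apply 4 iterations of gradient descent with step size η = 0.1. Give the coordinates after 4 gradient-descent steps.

∇E = (10a + 6b + 26, 6a + 18b + 18)
Step 1: at (-1, 5), ∇E = (46, 102) → (-1, 5) − 0.1·(46, 102) = (-5.6, -5.2)
Step 2: at (-5.6, -5.2), ∇E = (-61.2, -109.2) → (-5.6, -5.2) − 0.1·(-61.2, -109.2) = (0.52, 5.72)
Step 3: at (0.52, 5.72), ∇E = (65.52, 124.08) → (0.52, 5.72) − 0.1·(65.52, 124.08) = (-6.032, -6.688)
Step 4: at (-6.032, -6.688), ∇E = (-74.448, -138.576) → (-6.032, -6.688) − 0.1·(-74.448, -138.576) = (1.4128, 7.1696)

(1.4128, 7.1696)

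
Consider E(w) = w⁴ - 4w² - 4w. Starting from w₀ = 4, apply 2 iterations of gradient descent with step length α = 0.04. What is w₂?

11.51872

E′(w) = 4w³ - 8w - 4
Step 1: E′(4) = 220; w₁ = 4 − 0.04·220 = -4.8
Step 2: E′(-4.8) = -407.968; w₂ = -4.8 − 0.04·(-407.968) = 11.51872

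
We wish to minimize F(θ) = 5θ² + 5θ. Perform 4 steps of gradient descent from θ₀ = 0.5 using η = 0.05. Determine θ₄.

-0.4375

F′(θ) = 10θ + 5
Step 1: F′(0.5) = 10; θ₁ = 0.5 − 0.05·10 = 0
Step 2: F′(0) = 5; θ₂ = 0 − 0.05·5 = -0.25
Step 3: F′(-0.25) = 2.5; θ₃ = -0.25 − 0.05·2.5 = -0.375
Step 4: F′(-0.375) = 1.25; θ₄ = -0.375 − 0.05·1.25 = -0.4375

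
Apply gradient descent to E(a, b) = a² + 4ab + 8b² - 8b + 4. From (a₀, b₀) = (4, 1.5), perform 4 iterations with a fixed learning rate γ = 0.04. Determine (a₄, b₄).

∇E = (2a + 4b, 4a + 16b - 8)
Step 1: at (4, 1.5), ∇E = (14, 32) → (4, 1.5) − 0.04·(14, 32) = (3.44, 0.22)
Step 2: at (3.44, 0.22), ∇E = (7.76, 9.28) → (3.44, 0.22) − 0.04·(7.76, 9.28) = (3.1296, -0.1512)
Step 3: at (3.1296, -0.1512), ∇E = (5.6544, 2.0992) → (3.1296, -0.1512) − 0.04·(5.6544, 2.0992) = (2.903424, -0.235168)
Step 4: at (2.903424, -0.235168), ∇E = (4.866176, -0.148992) → (2.903424, -0.235168) − 0.04·(4.866176, -0.148992) = (2.70877696, -0.22920832)

(2.70877696, -0.22920832)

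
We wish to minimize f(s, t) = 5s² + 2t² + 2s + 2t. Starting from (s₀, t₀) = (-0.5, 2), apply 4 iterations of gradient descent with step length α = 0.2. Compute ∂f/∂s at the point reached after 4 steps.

∇f = (10s + 2, 4t + 2)
Step 1: at (-0.5, 2), ∇f = (-3, 10) → (-0.5, 2) − 0.2·(-3, 10) = (0.1, 0)
Step 2: at (0.1, 0), ∇f = (3, 2) → (0.1, 0) − 0.2·(3, 2) = (-0.5, -0.4)
Step 3: at (-0.5, -0.4), ∇f = (-3, 0.4) → (-0.5, -0.4) − 0.2·(-3, 0.4) = (0.1, -0.48)
Step 4: at (0.1, -0.48), ∇f = (3, 0.08) → (0.1, -0.48) − 0.2·(3, 0.08) = (-0.5, -0.496)
∂f/∂s at (-0.5, -0.496) = -3

-3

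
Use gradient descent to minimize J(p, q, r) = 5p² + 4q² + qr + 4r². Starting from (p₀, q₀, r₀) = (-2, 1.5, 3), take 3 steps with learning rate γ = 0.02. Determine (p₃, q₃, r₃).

(-1.024, 0.763536, 1.71762)

∇J = (10p, 8q + r, q + 8r)
Step 1: at (-2, 1.5, 3), ∇J = (-20, 15, 25.5) → (-2, 1.5, 3) − 0.02·(-20, 15, 25.5) = (-1.6, 1.2, 2.49)
Step 2: at (-1.6, 1.2, 2.49), ∇J = (-16, 12.09, 21.12) → (-1.6, 1.2, 2.49) − 0.02·(-16, 12.09, 21.12) = (-1.28, 0.9582, 2.0676)
Step 3: at (-1.28, 0.9582, 2.0676), ∇J = (-12.8, 9.7332, 17.499) → (-1.28, 0.9582, 2.0676) − 0.02·(-12.8, 9.7332, 17.499) = (-1.024, 0.763536, 1.71762)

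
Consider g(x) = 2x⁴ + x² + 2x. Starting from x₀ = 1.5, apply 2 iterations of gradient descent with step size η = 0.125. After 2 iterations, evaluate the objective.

66639.375

g′(x) = 8x³ + 2x + 2
Step 1: g′(1.5) = 32; x₁ = 1.5 − 0.125·32 = -2.5
Step 2: g′(-2.5) = -128; x₂ = -2.5 − 0.125·(-128) = 13.5
g(13.5) = 66639.375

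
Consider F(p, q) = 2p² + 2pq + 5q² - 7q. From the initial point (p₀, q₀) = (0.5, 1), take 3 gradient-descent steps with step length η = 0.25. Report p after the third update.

-1

∇F = (4p + 2q, 2p + 10q - 7)
Step 1: at (0.5, 1), ∇F = (4, 4) → (0.5, 1) − 0.25·(4, 4) = (-0.5, 0)
Step 2: at (-0.5, 0), ∇F = (-2, -8) → (-0.5, 0) − 0.25·(-2, -8) = (0, 2)
Step 3: at (0, 2), ∇F = (4, 13) → (0, 2) − 0.25·(4, 13) = (-1, -1.25)
p = -1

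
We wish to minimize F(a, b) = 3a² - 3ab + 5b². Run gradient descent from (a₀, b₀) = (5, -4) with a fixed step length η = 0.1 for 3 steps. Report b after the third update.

0.231

∇F = (6a - 3b, -3a + 10b)
Step 1: at (5, -4), ∇F = (42, -55) → (5, -4) − 0.1·(42, -55) = (0.8, 1.5)
Step 2: at (0.8, 1.5), ∇F = (0.3, 12.6) → (0.8, 1.5) − 0.1·(0.3, 12.6) = (0.77, 0.24)
Step 3: at (0.77, 0.24), ∇F = (3.9, 0.09) → (0.77, 0.24) − 0.1·(3.9, 0.09) = (0.38, 0.231)
b = 0.231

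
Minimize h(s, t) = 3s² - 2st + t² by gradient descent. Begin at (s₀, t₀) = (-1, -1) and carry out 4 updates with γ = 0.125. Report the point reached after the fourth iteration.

∇h = (6s - 2t, -2s + 2t)
Step 1: at (-1, -1), ∇h = (-4, 0) → (-1, -1) − 0.125·(-4, 0) = (-0.5, -1)
Step 2: at (-0.5, -1), ∇h = (-1, -1) → (-0.5, -1) − 0.125·(-1, -1) = (-0.375, -0.875)
Step 3: at (-0.375, -0.875), ∇h = (-0.5, -1) → (-0.375, -0.875) − 0.125·(-0.5, -1) = (-0.3125, -0.75)
Step 4: at (-0.3125, -0.75), ∇h = (-0.375, -0.875) → (-0.3125, -0.75) − 0.125·(-0.375, -0.875) = (-0.265625, -0.640625)

(-0.265625, -0.640625)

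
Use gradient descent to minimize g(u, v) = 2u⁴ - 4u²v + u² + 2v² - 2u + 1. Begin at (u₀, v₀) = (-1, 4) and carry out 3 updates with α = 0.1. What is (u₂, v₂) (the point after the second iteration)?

(12.68, 5.28)

∇g = (8u³ - 8uv + 2u - 2, -4u² + 4v)
Step 1: at (-1, 4), ∇g = (20, 12) → (-1, 4) − 0.1·(20, 12) = (-3, 2.8)
Step 2: at (-3, 2.8), ∇g = (-156.8, -24.8) → (-3, 2.8) − 0.1·(-156.8, -24.8) = (12.68, 5.28)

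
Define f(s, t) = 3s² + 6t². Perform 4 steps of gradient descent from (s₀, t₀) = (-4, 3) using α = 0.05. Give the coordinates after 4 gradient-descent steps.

∇f = (6s, 12t)
Step 1: at (-4, 3), ∇f = (-24, 36) → (-4, 3) − 0.05·(-24, 36) = (-2.8, 1.2)
Step 2: at (-2.8, 1.2), ∇f = (-16.8, 14.4) → (-2.8, 1.2) − 0.05·(-16.8, 14.4) = (-1.96, 0.48)
Step 3: at (-1.96, 0.48), ∇f = (-11.76, 5.76) → (-1.96, 0.48) − 0.05·(-11.76, 5.76) = (-1.372, 0.192)
Step 4: at (-1.372, 0.192), ∇f = (-8.232, 2.304) → (-1.372, 0.192) − 0.05·(-8.232, 2.304) = (-0.9604, 0.0768)

(-0.9604, 0.0768)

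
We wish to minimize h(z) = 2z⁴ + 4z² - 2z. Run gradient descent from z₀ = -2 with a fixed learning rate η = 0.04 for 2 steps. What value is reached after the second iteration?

0.27931136

h′(z) = 8z³ + 8z - 2
z₁ = -2 − 0.04·(-82) = 1.28
z₂ = 1.28 − 0.04·25.017216 = 0.27931136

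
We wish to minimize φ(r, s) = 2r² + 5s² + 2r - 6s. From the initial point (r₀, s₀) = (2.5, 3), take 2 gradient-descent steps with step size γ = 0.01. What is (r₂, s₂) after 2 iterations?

(2.2648, 2.544)

∇φ = (4r + 2, 10s - 6)
Step 1: at (2.5, 3), ∇φ = (12, 24) → (2.5, 3) − 0.01·(12, 24) = (2.38, 2.76)
Step 2: at (2.38, 2.76), ∇φ = (11.52, 21.6) → (2.38, 2.76) − 0.01·(11.52, 21.6) = (2.2648, 2.544)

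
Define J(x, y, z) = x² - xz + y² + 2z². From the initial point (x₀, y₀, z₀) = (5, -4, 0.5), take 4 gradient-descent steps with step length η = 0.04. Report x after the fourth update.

∇J = (2x - z, 2y, -x + 4z)
(x₁, y₁, z₁) = (5, -4, 0.5) − 0.04·(9.5, -8, -3) = (4.62, -3.68, 0.62)
(x₂, y₂, z₂) = (4.62, -3.68, 0.62) − 0.04·(8.62, -7.36, -2.14) = (4.2752, -3.3856, 0.7056)
(x₃, y₃, z₃) = (4.2752, -3.3856, 0.7056) − 0.04·(7.8448, -6.7712, -1.4528) = (3.961408, -3.114752, 0.763712)
(x₄, y₄, z₄) = (3.961408, -3.114752, 0.763712) − 0.04·(7.159104, -6.229504, -0.90656) = (3.67504384, -2.86557184, 0.7999744)
x = 3.67504384

3.67504384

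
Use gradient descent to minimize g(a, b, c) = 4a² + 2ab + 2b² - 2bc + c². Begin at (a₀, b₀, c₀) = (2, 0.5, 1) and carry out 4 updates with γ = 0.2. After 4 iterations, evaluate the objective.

∇g = (8a + 2b, 2a + 4b - 2c, -2b + 2c)
(a₁, b₁, c₁) = (2, 0.5, 1) − 0.2·(17, 4, 1) = (-1.4, -0.3, 0.8)
(a₂, b₂, c₂) = (-1.4, -0.3, 0.8) − 0.2·(-11.8, -5.6, 2.2) = (0.96, 0.82, 0.36)
(a₃, b₃, c₃) = (0.96, 0.82, 0.36) − 0.2·(9.32, 4.48, -0.92) = (-0.904, -0.076, 0.544)
(a₄, b₄, c₄) = (-0.904, -0.076, 0.544) − 0.2·(-7.384, -3.2, 1.24) = (0.5728, 0.564, 0.296)
g(0.5728, 0.564, 0.296) = 2.34843776

2.34843776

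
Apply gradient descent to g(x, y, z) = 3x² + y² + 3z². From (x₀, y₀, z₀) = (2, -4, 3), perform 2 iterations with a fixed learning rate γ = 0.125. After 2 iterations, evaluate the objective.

∇g = (6x, 2y, 6z)
Step 1: at (2, -4, 3), ∇g = (12, -8, 18) → (2, -4, 3) − 0.125·(12, -8, 18) = (0.5, -3, 0.75)
Step 2: at (0.5, -3, 0.75), ∇g = (3, -6, 4.5) → (0.5, -3, 0.75) − 0.125·(3, -6, 4.5) = (0.125, -2.25, 0.1875)
g(0.125, -2.25, 0.1875) = 5.21484375

5.21484375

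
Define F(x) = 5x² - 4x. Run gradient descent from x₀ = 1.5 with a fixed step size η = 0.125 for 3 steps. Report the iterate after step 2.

F′(x) = 10x - 4
Step 1: F′(1.5) = 11; x₁ = 1.5 − 0.125·11 = 0.125
Step 2: F′(0.125) = -2.75; x₂ = 0.125 − 0.125·(-2.75) = 0.46875

0.46875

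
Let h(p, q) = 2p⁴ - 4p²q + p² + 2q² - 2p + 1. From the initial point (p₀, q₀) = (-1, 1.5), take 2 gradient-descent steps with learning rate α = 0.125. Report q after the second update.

∇h = (8p³ - 8pq + 2p - 2, -4p² + 4q)
Step 1: at (-1, 1.5), ∇h = (0, 2) → (-1, 1.5) − 0.125·(0, 2) = (-1, 1.25)
Step 2: at (-1, 1.25), ∇h = (-2, 1) → (-1, 1.25) − 0.125·(-2, 1) = (-0.75, 1.125)
q = 1.125

1.125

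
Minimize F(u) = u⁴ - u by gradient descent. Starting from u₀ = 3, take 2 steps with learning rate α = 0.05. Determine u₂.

F′(u) = 4u³ - 1
Step 1: F′(3) = 107; u₁ = 3 − 0.05·107 = -2.35
Step 2: F′(-2.35) = -52.9115; u₂ = -2.35 − 0.05·(-52.9115) = 0.295575

0.295575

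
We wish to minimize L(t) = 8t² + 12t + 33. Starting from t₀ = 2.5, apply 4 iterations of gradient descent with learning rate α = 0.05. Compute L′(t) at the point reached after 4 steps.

0.0832

L′(t) = 16t + 12
t₁ = 2.5 − 0.05·52 = -0.1
t₂ = -0.1 − 0.05·10.4 = -0.62
t₃ = -0.62 − 0.05·2.08 = -0.724
t₄ = -0.724 − 0.05·0.416 = -0.7448
L′(t) at (-0.7448) = 0.0832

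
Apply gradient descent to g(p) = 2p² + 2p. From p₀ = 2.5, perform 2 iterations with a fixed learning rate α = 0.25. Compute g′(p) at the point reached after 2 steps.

0

g′(p) = 4p + 2
Step 1: g′(2.5) = 12; p₁ = 2.5 − 0.25·12 = -0.5
Step 2: g′(-0.5) = 0; p₂ = -0.5 − 0.25·0 = -0.5
g′(p) at (-0.5) = 0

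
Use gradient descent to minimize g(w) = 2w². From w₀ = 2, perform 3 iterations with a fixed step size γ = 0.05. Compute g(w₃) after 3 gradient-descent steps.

2.097152

g′(w) = 4w
w₁ = 2 − 0.05·8 = 1.6
w₂ = 1.6 − 0.05·6.4 = 1.28
w₃ = 1.28 − 0.05·5.12 = 1.024
g(1.024) = 2.097152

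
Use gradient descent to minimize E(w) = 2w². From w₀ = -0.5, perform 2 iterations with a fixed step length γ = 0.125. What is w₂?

E′(w) = 4w
w₁ = -0.5 − 0.125·(-2) = -0.25
w₂ = -0.25 − 0.125·(-1) = -0.125

-0.125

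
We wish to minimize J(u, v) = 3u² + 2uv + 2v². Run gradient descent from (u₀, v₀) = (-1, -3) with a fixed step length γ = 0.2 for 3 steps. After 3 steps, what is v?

∇J = (6u + 2v, 2u + 4v)
Step 1: at (-1, -3), ∇J = (-12, -14) → (-1, -3) − 0.2·(-12, -14) = (1.4, -0.2)
Step 2: at (1.4, -0.2), ∇J = (8, 2) → (1.4, -0.2) − 0.2·(8, 2) = (-0.2, -0.6)
Step 3: at (-0.2, -0.6), ∇J = (-2.4, -2.8) → (-0.2, -0.6) − 0.2·(-2.4, -2.8) = (0.28, -0.04)
v = -0.04

-0.04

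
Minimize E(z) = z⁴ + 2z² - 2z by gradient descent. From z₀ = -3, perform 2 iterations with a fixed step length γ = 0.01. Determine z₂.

E′(z) = 4z³ + 4z - 2
z₁ = -3 − 0.01·(-122) = -1.78
z₂ = -1.78 − 0.01·(-31.679008) = -1.46320992

-1.46320992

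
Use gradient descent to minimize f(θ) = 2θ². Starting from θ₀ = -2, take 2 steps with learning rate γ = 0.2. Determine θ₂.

f′(θ) = 4θ
Step 1: f′(-2) = -8; θ₁ = -2 − 0.2·(-8) = -0.4
Step 2: f′(-0.4) = -1.6; θ₂ = -0.4 − 0.2·(-1.6) = -0.08

-0.08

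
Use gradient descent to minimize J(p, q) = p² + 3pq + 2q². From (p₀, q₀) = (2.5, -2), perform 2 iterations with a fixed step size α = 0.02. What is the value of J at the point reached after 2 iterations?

∇J = (2p + 3q, 3p + 4q)
Step 1: at (2.5, -2), ∇J = (-1, -0.5) → (2.5, -2) − 0.02·(-1, -0.5) = (2.52, -1.99)
Step 2: at (2.52, -1.99), ∇J = (-0.93, -0.4) → (2.52, -1.99) − 0.02·(-0.93, -0.4) = (2.5386, -1.982)
J(2.5386, -1.982) = -0.79337764

-0.79337764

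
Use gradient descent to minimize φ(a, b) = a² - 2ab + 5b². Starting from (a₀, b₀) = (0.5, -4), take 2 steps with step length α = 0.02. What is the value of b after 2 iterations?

∇φ = (2a - 2b, -2a + 10b)
(a₁, b₁) = (0.5, -4) − 0.02·(9, -41) = (0.32, -3.18)
(a₂, b₂) = (0.32, -3.18) − 0.02·(7, -32.44) = (0.18, -2.5312)
b = -2.5312

-2.5312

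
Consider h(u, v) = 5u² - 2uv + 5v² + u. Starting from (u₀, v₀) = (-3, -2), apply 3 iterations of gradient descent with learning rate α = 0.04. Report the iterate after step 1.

∇h = (10u - 2v + 1, -2u + 10v)
Step 1: at (-3, -2), ∇h = (-25, -14) → (-3, -2) − 0.04·(-25, -14) = (-2, -1.44)

(-2, -1.44)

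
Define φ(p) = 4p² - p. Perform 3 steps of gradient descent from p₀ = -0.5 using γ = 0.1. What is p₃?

φ′(p) = 8p - 1
p₁ = -0.5 − 0.1·(-5) = 0
p₂ = 0 − 0.1·(-1) = 0.1
p₃ = 0.1 − 0.1·(-0.2) = 0.12

0.12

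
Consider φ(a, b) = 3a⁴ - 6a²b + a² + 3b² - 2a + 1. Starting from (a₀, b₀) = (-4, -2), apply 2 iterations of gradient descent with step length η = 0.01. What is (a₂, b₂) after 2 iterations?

(-8.63766688, 0.483256)

∇φ = (12a³ - 12ab + 2a - 2, -6a² + 6b)
(a₁, b₁) = (-4, -2) − 0.01·(-874, -108) = (4.74, -0.92)
(a₂, b₂) = (4.74, -0.92) − 0.01·(1337.766688, -140.3256) = (-8.63766688, 0.483256)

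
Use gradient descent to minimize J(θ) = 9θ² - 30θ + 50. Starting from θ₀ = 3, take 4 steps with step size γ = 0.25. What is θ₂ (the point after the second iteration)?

18

J′(θ) = 18θ - 30
Step 1: J′(3) = 24; θ₁ = 3 − 0.25·24 = -3
Step 2: J′(-3) = -84; θ₂ = -3 − 0.25·(-84) = 18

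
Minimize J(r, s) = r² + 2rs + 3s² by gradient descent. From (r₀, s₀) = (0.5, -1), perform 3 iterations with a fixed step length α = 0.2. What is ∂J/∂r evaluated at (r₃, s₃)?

∇J = (2r + 2s, 2r + 6s)
Step 1: at (0.5, -1), ∇J = (-1, -5) → (0.5, -1) − 0.2·(-1, -5) = (0.7, 0)
Step 2: at (0.7, 0), ∇J = (1.4, 1.4) → (0.7, 0) − 0.2·(1.4, 1.4) = (0.42, -0.28)
Step 3: at (0.42, -0.28), ∇J = (0.28, -0.84) → (0.42, -0.28) − 0.2·(0.28, -0.84) = (0.364, -0.112)
∂J/∂r at (0.364, -0.112) = 0.504

0.504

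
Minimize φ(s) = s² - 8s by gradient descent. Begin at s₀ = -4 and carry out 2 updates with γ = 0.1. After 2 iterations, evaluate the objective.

10.2144

φ′(s) = 2s - 8
s₁ = -4 − 0.1·(-16) = -2.4
s₂ = -2.4 − 0.1·(-12.8) = -1.12
φ(-1.12) = 10.2144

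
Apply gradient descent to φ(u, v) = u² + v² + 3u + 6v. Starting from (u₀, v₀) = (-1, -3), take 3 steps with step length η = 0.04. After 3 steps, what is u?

-1.110656

∇φ = (2u + 3, 2v + 6)
Step 1: at (-1, -3), ∇φ = (1, 0) → (-1, -3) − 0.04·(1, 0) = (-1.04, -3)
Step 2: at (-1.04, -3), ∇φ = (0.92, 0) → (-1.04, -3) − 0.04·(0.92, 0) = (-1.0768, -3)
Step 3: at (-1.0768, -3), ∇φ = (0.8464, 0) → (-1.0768, -3) − 0.04·(0.8464, 0) = (-1.110656, -3)
u = -1.110656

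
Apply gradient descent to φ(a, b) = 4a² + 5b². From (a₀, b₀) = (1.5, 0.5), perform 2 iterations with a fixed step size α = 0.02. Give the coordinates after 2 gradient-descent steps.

(1.0584, 0.32)

∇φ = (8a, 10b)
Step 1: at (1.5, 0.5), ∇φ = (12, 5) → (1.5, 0.5) − 0.02·(12, 5) = (1.26, 0.4)
Step 2: at (1.26, 0.4), ∇φ = (10.08, 4) → (1.26, 0.4) − 0.02·(10.08, 4) = (1.0584, 0.32)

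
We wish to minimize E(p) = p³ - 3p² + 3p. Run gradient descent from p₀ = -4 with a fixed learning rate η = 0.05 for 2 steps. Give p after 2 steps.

E′(p) = 3p² - 6p + 3
Step 1: E′(-4) = 75; p₁ = -4 − 0.05·75 = -7.75
Step 2: E′(-7.75) = 229.6875; p₂ = -7.75 − 0.05·229.6875 = -19.234375

-19.234375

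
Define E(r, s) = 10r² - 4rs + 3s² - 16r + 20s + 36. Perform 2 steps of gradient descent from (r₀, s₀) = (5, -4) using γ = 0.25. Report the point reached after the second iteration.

(86, -26)

∇E = (20r - 4s - 16, -4r + 6s + 20)
Step 1: at (5, -4), ∇E = (100, -24) → (5, -4) − 0.25·(100, -24) = (-20, 2)
Step 2: at (-20, 2), ∇E = (-424, 112) → (-20, 2) − 0.25·(-424, 112) = (86, -26)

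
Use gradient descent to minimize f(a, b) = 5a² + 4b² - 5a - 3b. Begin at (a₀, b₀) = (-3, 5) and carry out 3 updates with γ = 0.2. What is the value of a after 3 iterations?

∇f = (10a - 5, 8b - 3)
Step 1: at (-3, 5), ∇f = (-35, 37) → (-3, 5) − 0.2·(-35, 37) = (4, -2.4)
Step 2: at (4, -2.4), ∇f = (35, -22.2) → (4, -2.4) − 0.2·(35, -22.2) = (-3, 2.04)
Step 3: at (-3, 2.04), ∇f = (-35, 13.32) → (-3, 2.04) − 0.2·(-35, 13.32) = (4, -0.624)
a = 4

4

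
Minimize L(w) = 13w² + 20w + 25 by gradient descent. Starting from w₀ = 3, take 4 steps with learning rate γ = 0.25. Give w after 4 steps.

3448.3125

L′(w) = 26w + 20
w₁ = 3 − 0.25·98 = -21.5
w₂ = -21.5 − 0.25·(-539) = 113.25
w₃ = 113.25 − 0.25·2964.5 = -627.875
w₄ = -627.875 − 0.25·(-16304.75) = 3448.3125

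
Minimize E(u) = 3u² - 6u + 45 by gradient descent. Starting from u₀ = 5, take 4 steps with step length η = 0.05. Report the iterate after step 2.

E′(u) = 6u - 6
u₁ = 5 − 0.05·24 = 3.8
u₂ = 3.8 − 0.05·16.8 = 2.96

2.96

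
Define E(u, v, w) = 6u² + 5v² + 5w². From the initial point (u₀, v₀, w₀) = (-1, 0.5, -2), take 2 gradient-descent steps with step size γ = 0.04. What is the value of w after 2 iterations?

∇E = (12u, 10v, 10w)
Step 1: at (-1, 0.5, -2), ∇E = (-12, 5, -20) → (-1, 0.5, -2) − 0.04·(-12, 5, -20) = (-0.52, 0.3, -1.2)
Step 2: at (-0.52, 0.3, -1.2), ∇E = (-6.24, 3, -12) → (-0.52, 0.3, -1.2) − 0.04·(-6.24, 3, -12) = (-0.2704, 0.18, -0.72)
w = -0.72

-0.72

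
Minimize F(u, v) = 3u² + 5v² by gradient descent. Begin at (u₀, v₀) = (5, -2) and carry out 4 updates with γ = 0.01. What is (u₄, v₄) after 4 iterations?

(3.9037448, -1.3122)

∇F = (6u, 10v)
Step 1: at (5, -2), ∇F = (30, -20) → (5, -2) − 0.01·(30, -20) = (4.7, -1.8)
Step 2: at (4.7, -1.8), ∇F = (28.2, -18) → (4.7, -1.8) − 0.01·(28.2, -18) = (4.418, -1.62)
Step 3: at (4.418, -1.62), ∇F = (26.508, -16.2) → (4.418, -1.62) − 0.01·(26.508, -16.2) = (4.15292, -1.458)
Step 4: at (4.15292, -1.458), ∇F = (24.91752, -14.58) → (4.15292, -1.458) − 0.01·(24.91752, -14.58) = (3.9037448, -1.3122)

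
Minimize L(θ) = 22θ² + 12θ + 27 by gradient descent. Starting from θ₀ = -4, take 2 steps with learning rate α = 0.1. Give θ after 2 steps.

L′(θ) = 44θ + 12
Step 1: L′(-4) = -164; θ₁ = -4 − 0.1·(-164) = 12.4
Step 2: L′(12.4) = 557.6; θ₂ = 12.4 − 0.1·557.6 = -43.36

-43.36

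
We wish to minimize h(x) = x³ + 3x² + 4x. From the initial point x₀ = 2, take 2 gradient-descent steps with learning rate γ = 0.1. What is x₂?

-0.912

h′(x) = 3x² + 6x + 4
x₁ = 2 − 0.1·28 = -0.8
x₂ = -0.8 − 0.1·1.12 = -0.912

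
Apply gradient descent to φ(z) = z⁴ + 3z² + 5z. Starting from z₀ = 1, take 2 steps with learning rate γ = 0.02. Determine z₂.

0.48856

φ′(z) = 4z³ + 6z + 5
Step 1: φ′(1) = 15; z₁ = 1 − 0.02·15 = 0.7
Step 2: φ′(0.7) = 10.572; z₂ = 0.7 − 0.02·10.572 = 0.48856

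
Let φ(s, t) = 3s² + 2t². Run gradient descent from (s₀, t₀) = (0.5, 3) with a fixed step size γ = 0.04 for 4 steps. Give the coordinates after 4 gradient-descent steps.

∇φ = (6s, 4t)
Step 1: at (0.5, 3), ∇φ = (3, 12) → (0.5, 3) − 0.04·(3, 12) = (0.38, 2.52)
Step 2: at (0.38, 2.52), ∇φ = (2.28, 10.08) → (0.38, 2.52) − 0.04·(2.28, 10.08) = (0.2888, 2.1168)
Step 3: at (0.2888, 2.1168), ∇φ = (1.7328, 8.4672) → (0.2888, 2.1168) − 0.04·(1.7328, 8.4672) = (0.219488, 1.778112)
Step 4: at (0.219488, 1.778112), ∇φ = (1.316928, 7.112448) → (0.219488, 1.778112) − 0.04·(1.316928, 7.112448) = (0.16681088, 1.49361408)

(0.16681088, 1.49361408)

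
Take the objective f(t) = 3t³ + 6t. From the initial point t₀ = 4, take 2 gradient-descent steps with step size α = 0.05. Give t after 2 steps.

f′(t) = 9t² + 6
t₁ = 4 − 0.05·150 = -3.5
t₂ = -3.5 − 0.05·116.25 = -9.3125

-9.3125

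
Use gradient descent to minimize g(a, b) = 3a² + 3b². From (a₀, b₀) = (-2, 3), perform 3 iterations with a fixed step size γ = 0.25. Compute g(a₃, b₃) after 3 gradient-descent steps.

0.609375

∇g = (6a, 6b)
(a₁, b₁) = (-2, 3) − 0.25·(-12, 18) = (1, -1.5)
(a₂, b₂) = (1, -1.5) − 0.25·(6, -9) = (-0.5, 0.75)
(a₃, b₃) = (-0.5, 0.75) − 0.25·(-3, 4.5) = (0.25, -0.375)
g(0.25, -0.375) = 0.609375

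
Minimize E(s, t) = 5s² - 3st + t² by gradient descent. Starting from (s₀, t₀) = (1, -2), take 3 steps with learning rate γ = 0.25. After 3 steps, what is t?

∇E = (10s - 3t, -3s + 2t)
(s₁, t₁) = (1, -2) − 0.25·(16, -7) = (-3, -0.25)
(s₂, t₂) = (-3, -0.25) − 0.25·(-29.25, 8.5) = (4.3125, -2.375)
(s₃, t₃) = (4.3125, -2.375) − 0.25·(50.25, -17.6875) = (-8.25, 2.046875)
t = 2.046875

2.046875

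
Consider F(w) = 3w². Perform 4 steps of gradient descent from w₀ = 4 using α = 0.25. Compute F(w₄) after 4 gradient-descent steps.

F′(w) = 6w
w₁ = 4 − 0.25·24 = -2
w₂ = -2 − 0.25·(-12) = 1
w₃ = 1 − 0.25·6 = -0.5
w₄ = -0.5 − 0.25·(-3) = 0.25
F(0.25) = 0.1875

0.1875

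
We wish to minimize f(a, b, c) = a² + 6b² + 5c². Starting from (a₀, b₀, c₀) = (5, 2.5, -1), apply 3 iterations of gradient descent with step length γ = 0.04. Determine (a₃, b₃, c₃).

∇f = (2a, 12b, 10c)
Step 1: at (5, 2.5, -1), ∇f = (10, 30, -10) → (5, 2.5, -1) − 0.04·(10, 30, -10) = (4.6, 1.3, -0.6)
Step 2: at (4.6, 1.3, -0.6), ∇f = (9.2, 15.6, -6) → (4.6, 1.3, -0.6) − 0.04·(9.2, 15.6, -6) = (4.232, 0.676, -0.36)
Step 3: at (4.232, 0.676, -0.36), ∇f = (8.464, 8.112, -3.6) → (4.232, 0.676, -0.36) − 0.04·(8.464, 8.112, -3.6) = (3.89344, 0.35152, -0.216)

(3.89344, 0.35152, -0.216)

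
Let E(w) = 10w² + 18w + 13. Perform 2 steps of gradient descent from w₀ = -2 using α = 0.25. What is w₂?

E′(w) = 20w + 18
Step 1: E′(-2) = -22; w₁ = -2 − 0.25·(-22) = 3.5
Step 2: E′(3.5) = 88; w₂ = 3.5 − 0.25·88 = -18.5

-18.5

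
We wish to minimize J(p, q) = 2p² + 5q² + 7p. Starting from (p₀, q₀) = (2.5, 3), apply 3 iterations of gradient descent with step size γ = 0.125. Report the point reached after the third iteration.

(-1.21875, -0.046875)

∇J = (4p + 7, 10q)
Step 1: at (2.5, 3), ∇J = (17, 30) → (2.5, 3) − 0.125·(17, 30) = (0.375, -0.75)
Step 2: at (0.375, -0.75), ∇J = (8.5, -7.5) → (0.375, -0.75) − 0.125·(8.5, -7.5) = (-0.6875, 0.1875)
Step 3: at (-0.6875, 0.1875), ∇J = (4.25, 1.875) → (-0.6875, 0.1875) − 0.125·(4.25, 1.875) = (-1.21875, -0.046875)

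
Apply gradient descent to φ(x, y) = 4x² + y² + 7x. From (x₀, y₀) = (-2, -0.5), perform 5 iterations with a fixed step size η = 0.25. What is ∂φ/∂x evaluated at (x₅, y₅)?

∇φ = (8x + 7, 2y)
(x₁, y₁) = (-2, -0.5) − 0.25·(-9, -1) = (0.25, -0.25)
(x₂, y₂) = (0.25, -0.25) − 0.25·(9, -0.5) = (-2, -0.125)
(x₃, y₃) = (-2, -0.125) − 0.25·(-9, -0.25) = (0.25, -0.0625)
(x₄, y₄) = (0.25, -0.0625) − 0.25·(9, -0.125) = (-2, -0.03125)
(x₅, y₅) = (-2, -0.03125) − 0.25·(-9, -0.0625) = (0.25, -0.015625)
∂φ/∂x at (0.25, -0.015625) = 9

9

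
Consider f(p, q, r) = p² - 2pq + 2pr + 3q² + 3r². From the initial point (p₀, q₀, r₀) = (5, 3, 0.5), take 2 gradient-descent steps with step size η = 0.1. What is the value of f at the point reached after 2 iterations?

∇f = (2p - 2q + 2r, -2p + 6q, 2p + 6r)
Step 1: at (5, 3, 0.5), ∇f = (5, 8, 13) → (5, 3, 0.5) − 0.1·(5, 8, 13) = (4.5, 2.2, -0.8)
Step 2: at (4.5, 2.2, -0.8), ∇f = (3, 4.2, 4.2) → (4.5, 2.2, -0.8) − 0.1·(3, 4.2, 4.2) = (4.2, 1.78, -1.22)
f(4.2, 1.78, -1.22) = 6.4104

6.4104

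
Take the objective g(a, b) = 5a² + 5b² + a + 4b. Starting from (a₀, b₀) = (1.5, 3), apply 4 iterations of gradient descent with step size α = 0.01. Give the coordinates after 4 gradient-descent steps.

(0.94976, 1.83074)

∇g = (10a + 1, 10b + 4)
(a₁, b₁) = (1.5, 3) − 0.01·(16, 34) = (1.34, 2.66)
(a₂, b₂) = (1.34, 2.66) − 0.01·(14.4, 30.6) = (1.196, 2.354)
(a₃, b₃) = (1.196, 2.354) − 0.01·(12.96, 27.54) = (1.0664, 2.0786)
(a₄, b₄) = (1.0664, 2.0786) − 0.01·(11.664, 24.786) = (0.94976, 1.83074)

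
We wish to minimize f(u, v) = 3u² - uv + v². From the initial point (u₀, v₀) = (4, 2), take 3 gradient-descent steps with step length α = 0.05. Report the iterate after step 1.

∇f = (6u - v, -u + 2v)
Step 1: at (4, 2), ∇f = (22, 0) → (4, 2) − 0.05·(22, 0) = (2.9, 2)

(2.9, 2)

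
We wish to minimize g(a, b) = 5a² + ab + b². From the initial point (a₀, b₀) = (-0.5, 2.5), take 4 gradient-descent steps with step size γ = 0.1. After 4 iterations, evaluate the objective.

∇g = (10a + b, a + 2b)
Step 1: at (-0.5, 2.5), ∇g = (-2.5, 4.5) → (-0.5, 2.5) − 0.1·(-2.5, 4.5) = (-0.25, 2.05)
Step 2: at (-0.25, 2.05), ∇g = (-0.45, 3.85) → (-0.25, 2.05) − 0.1·(-0.45, 3.85) = (-0.205, 1.665)
Step 3: at (-0.205, 1.665), ∇g = (-0.385, 3.125) → (-0.205, 1.665) − 0.1·(-0.385, 3.125) = (-0.1665, 1.3525)
Step 4: at (-0.1665, 1.3525), ∇g = (-0.3125, 2.5385) → (-0.1665, 1.3525) − 0.1·(-0.3125, 2.5385) = (-0.13525, 1.09865)
g(-0.13525, 1.09865) = 1.1499022225

1.1499022225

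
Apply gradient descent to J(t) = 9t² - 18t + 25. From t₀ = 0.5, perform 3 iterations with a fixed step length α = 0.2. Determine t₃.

9.788

J′(t) = 18t - 18
t₁ = 0.5 − 0.2·(-9) = 2.3
t₂ = 2.3 − 0.2·23.4 = -2.38
t₃ = -2.38 − 0.2·(-60.84) = 9.788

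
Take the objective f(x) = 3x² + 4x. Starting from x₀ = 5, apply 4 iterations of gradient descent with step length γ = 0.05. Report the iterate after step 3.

1.277

f′(x) = 6x + 4
x₁ = 5 − 0.05·34 = 3.3
x₂ = 3.3 − 0.05·23.8 = 2.11
x₃ = 2.11 − 0.05·16.66 = 1.277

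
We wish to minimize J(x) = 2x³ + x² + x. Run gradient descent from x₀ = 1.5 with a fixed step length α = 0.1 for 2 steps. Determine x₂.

-0.3375

J′(x) = 6x² + 2x + 1
Step 1: J′(1.5) = 17.5; x₁ = 1.5 − 0.1·17.5 = -0.25
Step 2: J′(-0.25) = 0.875; x₂ = -0.25 − 0.1·0.875 = -0.3375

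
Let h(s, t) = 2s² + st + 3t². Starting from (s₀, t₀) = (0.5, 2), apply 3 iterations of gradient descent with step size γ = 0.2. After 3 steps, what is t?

-0.04

∇h = (4s + t, s + 6t)
Step 1: at (0.5, 2), ∇h = (4, 12.5) → (0.5, 2) − 0.2·(4, 12.5) = (-0.3, -0.5)
Step 2: at (-0.3, -0.5), ∇h = (-1.7, -3.3) → (-0.3, -0.5) − 0.2·(-1.7, -3.3) = (0.04, 0.16)
Step 3: at (0.04, 0.16), ∇h = (0.32, 1) → (0.04, 0.16) − 0.2·(0.32, 1) = (-0.024, -0.04)
t = -0.04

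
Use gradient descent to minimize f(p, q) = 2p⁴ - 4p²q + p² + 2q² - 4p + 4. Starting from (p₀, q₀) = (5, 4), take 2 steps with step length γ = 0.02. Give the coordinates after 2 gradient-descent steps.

(248.79108608, 16.592512)

∇f = (8p³ - 8pq + 2p - 4, -4p² + 4q)
(p₁, q₁) = (5, 4) − 0.02·(846, -84) = (-11.92, 5.68)
(p₂, q₂) = (-11.92, 5.68) − 0.02·(-13035.554304, -545.6256) = (248.79108608, 16.592512)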